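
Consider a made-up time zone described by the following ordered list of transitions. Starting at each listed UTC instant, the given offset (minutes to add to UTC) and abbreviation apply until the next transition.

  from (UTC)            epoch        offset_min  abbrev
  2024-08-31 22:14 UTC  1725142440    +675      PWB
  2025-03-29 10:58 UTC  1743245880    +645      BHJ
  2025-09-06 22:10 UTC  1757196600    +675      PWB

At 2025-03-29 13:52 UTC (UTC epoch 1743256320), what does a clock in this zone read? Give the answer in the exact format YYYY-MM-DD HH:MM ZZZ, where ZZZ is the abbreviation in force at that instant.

2025-03-30 00:37 BHJ

Query: 2025-03-29 13:52 UTC
Rule 2/3 (BHJ, +10:45): 2025-03-29 10:58 UTC ≤ query < 2025-09-06 22:10 UTC
13·60 + 52 + 645 = 1477 min
1477 = 1·1440 + 37; 37 = 0·60 + 37 → 00:37, 2025-03-29 + 1 day = 2025-03-30
→ 2025-03-30 00:37 BHJ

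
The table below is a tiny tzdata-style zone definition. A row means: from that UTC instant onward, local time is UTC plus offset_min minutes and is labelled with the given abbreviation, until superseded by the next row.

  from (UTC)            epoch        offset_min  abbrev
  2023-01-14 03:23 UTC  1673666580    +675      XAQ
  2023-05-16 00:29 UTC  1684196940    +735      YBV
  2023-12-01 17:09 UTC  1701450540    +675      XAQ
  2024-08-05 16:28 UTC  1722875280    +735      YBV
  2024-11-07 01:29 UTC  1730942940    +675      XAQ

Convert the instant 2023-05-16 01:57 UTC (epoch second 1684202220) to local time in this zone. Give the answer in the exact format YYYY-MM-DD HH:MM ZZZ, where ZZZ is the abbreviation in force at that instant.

Query: 2023-05-16 01:57 UTC
Rule 2/5 (YBV, +12:15): 2023-05-16 00:29 UTC ≤ query < 2023-12-01 17:09 UTC
1·60 + 57 + 735 = 852 min
852 = 0·1440 + 852; 852 = 14·60 + 12 → 14:12, same day
→ 2023-05-16 14:12 YBV

2023-05-16 14:12 YBV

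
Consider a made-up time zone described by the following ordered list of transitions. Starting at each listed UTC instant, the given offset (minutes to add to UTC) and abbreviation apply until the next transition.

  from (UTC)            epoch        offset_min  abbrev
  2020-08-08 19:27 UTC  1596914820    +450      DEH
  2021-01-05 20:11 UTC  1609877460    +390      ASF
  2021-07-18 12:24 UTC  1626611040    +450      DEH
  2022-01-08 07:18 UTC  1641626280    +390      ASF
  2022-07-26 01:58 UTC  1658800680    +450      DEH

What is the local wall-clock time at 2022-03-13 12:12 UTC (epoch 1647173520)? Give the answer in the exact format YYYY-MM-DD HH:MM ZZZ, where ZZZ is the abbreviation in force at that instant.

2022-03-13 18:42 ASF

Query: 2022-03-13 12:12 UTC
Rule 4/5 (ASF, +06:30): 2022-01-08 07:18 UTC ≤ query < 2022-07-26 01:58 UTC
12·60 + 12 + 390 = 1122 min
1122 = 0·1440 + 1122; 1122 = 18·60 + 42 → 18:42, same day
→ 2022-03-13 18:42 ASF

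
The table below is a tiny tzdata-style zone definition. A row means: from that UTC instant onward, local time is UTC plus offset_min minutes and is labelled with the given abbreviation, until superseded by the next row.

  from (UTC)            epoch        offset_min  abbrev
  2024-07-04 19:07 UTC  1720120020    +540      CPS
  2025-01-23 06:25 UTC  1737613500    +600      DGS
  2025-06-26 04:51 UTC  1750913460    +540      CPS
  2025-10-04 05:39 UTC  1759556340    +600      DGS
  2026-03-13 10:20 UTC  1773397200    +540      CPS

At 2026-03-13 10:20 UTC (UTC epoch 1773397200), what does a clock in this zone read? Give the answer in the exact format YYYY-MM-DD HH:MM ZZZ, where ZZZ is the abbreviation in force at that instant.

Query: 2026-03-13 10:20 UTC
Rule 5/5 (CPS, +09:00): 2026-03-13 10:20 UTC ≤ query < +∞
10·60 + 20 + 540 = 1160 min
1160 = 0·1440 + 1160; 1160 = 19·60 + 20 → 19:20, same day
→ 2026-03-13 19:20 CPS

2026-03-13 19:20 CPS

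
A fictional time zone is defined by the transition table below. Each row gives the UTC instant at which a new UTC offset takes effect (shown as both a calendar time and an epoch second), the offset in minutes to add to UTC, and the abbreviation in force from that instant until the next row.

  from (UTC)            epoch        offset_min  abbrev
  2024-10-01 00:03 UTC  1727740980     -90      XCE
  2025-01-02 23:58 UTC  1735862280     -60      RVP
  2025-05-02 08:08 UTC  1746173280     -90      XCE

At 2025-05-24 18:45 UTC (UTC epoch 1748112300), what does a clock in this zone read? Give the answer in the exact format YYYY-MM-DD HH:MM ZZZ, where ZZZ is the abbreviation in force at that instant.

Query: 2025-05-24 18:45 UTC
Rule 3/3 (XCE, -01:30): 2025-05-02 08:08 UTC ≤ query < +∞
18·60 + 45 - 90 = 1035 min
1035 = 0·1440 + 1035; 1035 = 17·60 + 15 → 17:15, same day
→ 2025-05-24 17:15 XCE

2025-05-24 17:15 XCE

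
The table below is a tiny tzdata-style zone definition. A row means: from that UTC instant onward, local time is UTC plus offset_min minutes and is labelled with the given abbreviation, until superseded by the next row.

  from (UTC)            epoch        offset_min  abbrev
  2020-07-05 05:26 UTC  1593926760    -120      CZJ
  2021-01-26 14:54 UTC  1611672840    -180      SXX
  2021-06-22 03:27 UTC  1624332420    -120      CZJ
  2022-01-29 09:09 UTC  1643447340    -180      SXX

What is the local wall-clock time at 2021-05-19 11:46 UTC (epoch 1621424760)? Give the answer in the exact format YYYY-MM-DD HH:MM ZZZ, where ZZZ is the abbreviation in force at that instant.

Query: 2021-05-19 11:46 UTC
Rule 2/4 (SXX, -03:00): 2021-01-26 14:54 UTC ≤ query < 2021-06-22 03:27 UTC
11·60 + 46 - 180 = 526 min
526 = 0·1440 + 526; 526 = 8·60 + 46 → 08:46, same day
→ 2021-05-19 08:46 SXX

2021-05-19 08:46 SXX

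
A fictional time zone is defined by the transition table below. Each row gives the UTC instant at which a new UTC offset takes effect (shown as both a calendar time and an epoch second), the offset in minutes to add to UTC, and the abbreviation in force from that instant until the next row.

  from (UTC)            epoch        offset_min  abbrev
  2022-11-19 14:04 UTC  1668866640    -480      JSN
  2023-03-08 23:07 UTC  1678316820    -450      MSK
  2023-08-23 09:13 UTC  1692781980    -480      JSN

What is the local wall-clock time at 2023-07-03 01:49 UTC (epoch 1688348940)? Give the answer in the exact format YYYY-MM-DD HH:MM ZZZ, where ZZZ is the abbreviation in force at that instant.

2023-07-02 18:19 MSK

Query: 2023-07-03 01:49 UTC
Rule 2/3 (MSK, -07:30): 2023-03-08 23:07 UTC ≤ query < 2023-08-23 09:13 UTC
1·60 + 49 - 450 = -341 min
-341 = -1·1440 + 1099; 1099 = 18·60 + 19 → 18:19, 2023-07-03 - 1 day = 2023-07-02
→ 2023-07-02 18:19 MSK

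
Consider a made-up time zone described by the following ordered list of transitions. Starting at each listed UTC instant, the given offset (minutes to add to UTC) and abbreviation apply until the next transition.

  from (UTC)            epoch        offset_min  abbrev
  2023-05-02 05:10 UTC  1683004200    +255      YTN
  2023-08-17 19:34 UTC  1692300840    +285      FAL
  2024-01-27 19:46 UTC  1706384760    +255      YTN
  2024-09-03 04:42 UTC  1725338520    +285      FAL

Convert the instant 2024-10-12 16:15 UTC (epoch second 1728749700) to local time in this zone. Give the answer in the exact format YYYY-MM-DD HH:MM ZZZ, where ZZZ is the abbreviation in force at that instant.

Query: 2024-10-12 16:15 UTC
Rule 4/4 (FAL, +04:45): 2024-09-03 04:42 UTC ≤ query < +∞
16·60 + 15 + 285 = 1260 min
1260 = 0·1440 + 1260; 1260 = 21·60 + 0 → 21:00, same day
→ 2024-10-12 21:00 FAL

2024-10-12 21:00 FAL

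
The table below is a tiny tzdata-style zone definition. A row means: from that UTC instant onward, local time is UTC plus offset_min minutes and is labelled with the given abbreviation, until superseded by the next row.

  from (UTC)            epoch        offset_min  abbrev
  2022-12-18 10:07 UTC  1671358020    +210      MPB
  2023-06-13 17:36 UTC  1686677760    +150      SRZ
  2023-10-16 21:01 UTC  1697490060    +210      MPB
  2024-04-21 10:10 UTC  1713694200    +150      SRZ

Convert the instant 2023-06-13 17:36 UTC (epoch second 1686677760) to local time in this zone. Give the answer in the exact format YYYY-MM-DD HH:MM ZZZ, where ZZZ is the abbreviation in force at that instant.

Query: 2023-06-13 17:36 UTC
Rule 2/4 (SRZ, +02:30): 2023-06-13 17:36 UTC ≤ query < 2023-10-16 21:01 UTC
17·60 + 36 + 150 = 1206 min
1206 = 0·1440 + 1206; 1206 = 20·60 + 6 → 20:06, same day
→ 2023-06-13 20:06 SRZ

2023-06-13 20:06 SRZ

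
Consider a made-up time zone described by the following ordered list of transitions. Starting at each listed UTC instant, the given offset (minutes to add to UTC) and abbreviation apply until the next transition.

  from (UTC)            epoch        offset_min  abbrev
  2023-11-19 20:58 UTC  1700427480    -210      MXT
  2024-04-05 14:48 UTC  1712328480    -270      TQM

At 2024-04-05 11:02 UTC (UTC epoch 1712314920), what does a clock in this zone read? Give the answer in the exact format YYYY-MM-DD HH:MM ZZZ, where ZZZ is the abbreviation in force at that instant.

2024-04-05 07:32 MXT

Query: 2024-04-05 11:02 UTC
Rule 1/2 (MXT, -03:30): 2023-11-19 20:58 UTC ≤ query < 2024-04-05 14:48 UTC
11·60 + 2 - 210 = 452 min
452 = 0·1440 + 452; 452 = 7·60 + 32 → 07:32, same day
→ 2024-04-05 07:32 MXT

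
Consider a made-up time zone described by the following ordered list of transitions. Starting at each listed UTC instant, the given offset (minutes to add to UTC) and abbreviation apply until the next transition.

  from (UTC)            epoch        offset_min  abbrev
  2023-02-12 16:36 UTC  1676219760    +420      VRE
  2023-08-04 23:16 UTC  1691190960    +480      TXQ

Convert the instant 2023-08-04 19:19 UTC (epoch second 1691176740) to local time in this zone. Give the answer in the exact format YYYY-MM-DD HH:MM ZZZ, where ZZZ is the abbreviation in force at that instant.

Query: 2023-08-04 19:19 UTC
Rule 1/2 (VRE, +07:00): 2023-02-12 16:36 UTC ≤ query < 2023-08-04 23:16 UTC
19·60 + 19 + 420 = 1579 min
1579 = 1·1440 + 139; 139 = 2·60 + 19 → 02:19, 2023-08-04 + 1 day = 2023-08-05
→ 2023-08-05 02:19 VRE

2023-08-05 02:19 VRE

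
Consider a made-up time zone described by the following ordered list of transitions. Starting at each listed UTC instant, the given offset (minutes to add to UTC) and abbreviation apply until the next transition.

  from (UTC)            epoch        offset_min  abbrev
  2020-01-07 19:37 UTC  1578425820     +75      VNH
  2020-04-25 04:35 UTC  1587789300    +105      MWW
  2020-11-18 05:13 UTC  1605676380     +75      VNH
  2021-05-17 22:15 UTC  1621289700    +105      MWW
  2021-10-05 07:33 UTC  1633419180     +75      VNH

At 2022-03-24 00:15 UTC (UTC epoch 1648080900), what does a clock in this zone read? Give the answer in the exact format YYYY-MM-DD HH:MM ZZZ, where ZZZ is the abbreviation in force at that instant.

2022-03-24 01:30 VNH

Query: 2022-03-24 00:15 UTC
Rule 5/5 (VNH, +01:15): 2021-10-05 07:33 UTC ≤ query < +∞
0·60 + 15 + 75 = 90 min
90 = 0·1440 + 90; 90 = 1·60 + 30 → 01:30, same day
→ 2022-03-24 01:30 VNH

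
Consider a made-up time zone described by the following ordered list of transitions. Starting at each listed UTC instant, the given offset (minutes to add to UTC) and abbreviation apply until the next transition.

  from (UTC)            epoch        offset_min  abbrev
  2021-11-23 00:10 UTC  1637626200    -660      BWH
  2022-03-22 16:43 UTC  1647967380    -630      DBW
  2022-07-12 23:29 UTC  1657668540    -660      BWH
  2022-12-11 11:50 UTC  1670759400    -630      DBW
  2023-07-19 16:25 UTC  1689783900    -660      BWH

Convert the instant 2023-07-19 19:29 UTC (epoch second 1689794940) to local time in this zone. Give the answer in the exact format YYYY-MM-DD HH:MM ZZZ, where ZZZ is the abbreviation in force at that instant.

Query: 2023-07-19 19:29 UTC
Rule 5/5 (BWH, -11:00): 2023-07-19 16:25 UTC ≤ query < +∞
19·60 + 29 - 660 = 509 min
509 = 0·1440 + 509; 509 = 8·60 + 29 → 08:29, same day
→ 2023-07-19 08:29 BWH

2023-07-19 08:29 BWH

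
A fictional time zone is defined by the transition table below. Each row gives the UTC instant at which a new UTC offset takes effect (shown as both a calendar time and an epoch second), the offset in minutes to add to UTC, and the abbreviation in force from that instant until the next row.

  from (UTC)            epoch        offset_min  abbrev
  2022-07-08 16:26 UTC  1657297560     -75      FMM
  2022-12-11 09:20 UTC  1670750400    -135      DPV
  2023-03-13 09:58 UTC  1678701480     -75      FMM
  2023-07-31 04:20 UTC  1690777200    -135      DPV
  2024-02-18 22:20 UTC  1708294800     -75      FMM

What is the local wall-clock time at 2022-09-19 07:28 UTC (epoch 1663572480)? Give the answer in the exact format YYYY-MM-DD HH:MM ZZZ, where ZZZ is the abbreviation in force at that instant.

Query: 2022-09-19 07:28 UTC
Rule 1/5 (FMM, -01:15): 2022-07-08 16:26 UTC ≤ query < 2022-12-11 09:20 UTC
7·60 + 28 - 75 = 373 min
373 = 0·1440 + 373; 373 = 6·60 + 13 → 06:13, same day
→ 2022-09-19 06:13 FMM

2022-09-19 06:13 FMM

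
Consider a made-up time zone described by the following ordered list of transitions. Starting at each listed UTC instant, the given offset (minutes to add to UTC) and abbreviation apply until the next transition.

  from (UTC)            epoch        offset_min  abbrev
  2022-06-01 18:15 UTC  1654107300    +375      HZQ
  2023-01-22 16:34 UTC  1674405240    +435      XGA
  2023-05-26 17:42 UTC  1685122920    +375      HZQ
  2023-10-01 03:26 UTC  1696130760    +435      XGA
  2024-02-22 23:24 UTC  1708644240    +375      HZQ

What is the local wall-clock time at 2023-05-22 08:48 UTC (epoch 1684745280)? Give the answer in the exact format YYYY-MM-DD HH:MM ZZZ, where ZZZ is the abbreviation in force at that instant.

Query: 2023-05-22 08:48 UTC
Rule 2/5 (XGA, +07:15): 2023-01-22 16:34 UTC ≤ query < 2023-05-26 17:42 UTC
8·60 + 48 + 435 = 963 min
963 = 0·1440 + 963; 963 = 16·60 + 3 → 16:03, same day
→ 2023-05-22 16:03 XGA

2023-05-22 16:03 XGA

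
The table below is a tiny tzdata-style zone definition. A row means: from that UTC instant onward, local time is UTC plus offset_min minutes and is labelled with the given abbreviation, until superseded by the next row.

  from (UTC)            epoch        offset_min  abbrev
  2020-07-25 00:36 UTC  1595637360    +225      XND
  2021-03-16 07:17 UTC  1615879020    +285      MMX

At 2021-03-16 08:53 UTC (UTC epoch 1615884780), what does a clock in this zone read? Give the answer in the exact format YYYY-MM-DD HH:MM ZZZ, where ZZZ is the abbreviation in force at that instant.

Query: 2021-03-16 08:53 UTC
Rule 2/2 (MMX, +04:45): 2021-03-16 07:17 UTC ≤ query < +∞
8·60 + 53 + 285 = 818 min
818 = 0·1440 + 818; 818 = 13·60 + 38 → 13:38, same day
→ 2021-03-16 13:38 MMX

2021-03-16 13:38 MMX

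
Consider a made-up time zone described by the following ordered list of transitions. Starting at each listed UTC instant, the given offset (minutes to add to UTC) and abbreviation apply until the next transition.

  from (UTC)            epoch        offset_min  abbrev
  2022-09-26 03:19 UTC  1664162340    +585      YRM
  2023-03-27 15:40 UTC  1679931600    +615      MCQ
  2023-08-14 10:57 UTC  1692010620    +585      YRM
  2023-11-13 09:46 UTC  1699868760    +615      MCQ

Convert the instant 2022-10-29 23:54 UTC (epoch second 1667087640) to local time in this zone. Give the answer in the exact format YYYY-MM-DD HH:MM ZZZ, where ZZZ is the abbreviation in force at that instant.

2022-10-30 09:39 YRM

Query: 2022-10-29 23:54 UTC
Rule 1/4 (YRM, +09:45): 2022-09-26 03:19 UTC ≤ query < 2023-03-27 15:40 UTC
23·60 + 54 + 585 = 2019 min
2019 = 1·1440 + 579; 579 = 9·60 + 39 → 09:39, 2022-10-29 + 1 day = 2022-10-30
→ 2022-10-30 09:39 YRM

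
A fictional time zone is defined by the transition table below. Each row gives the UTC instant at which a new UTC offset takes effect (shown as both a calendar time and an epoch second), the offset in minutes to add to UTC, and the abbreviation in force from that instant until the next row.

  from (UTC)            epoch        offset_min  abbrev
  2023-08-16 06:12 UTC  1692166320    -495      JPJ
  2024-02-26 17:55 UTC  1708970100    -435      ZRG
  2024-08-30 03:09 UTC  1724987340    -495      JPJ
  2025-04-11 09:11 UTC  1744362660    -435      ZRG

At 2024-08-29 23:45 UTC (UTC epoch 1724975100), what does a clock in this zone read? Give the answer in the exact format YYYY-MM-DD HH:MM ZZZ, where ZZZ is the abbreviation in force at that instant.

2024-08-29 16:30 ZRG

Query: 2024-08-29 23:45 UTC
Rule 2/4 (ZRG, -07:15): 2024-02-26 17:55 UTC ≤ query < 2024-08-30 03:09 UTC
23·60 + 45 - 435 = 990 min
990 = 0·1440 + 990; 990 = 16·60 + 30 → 16:30, same day
→ 2024-08-29 16:30 ZRG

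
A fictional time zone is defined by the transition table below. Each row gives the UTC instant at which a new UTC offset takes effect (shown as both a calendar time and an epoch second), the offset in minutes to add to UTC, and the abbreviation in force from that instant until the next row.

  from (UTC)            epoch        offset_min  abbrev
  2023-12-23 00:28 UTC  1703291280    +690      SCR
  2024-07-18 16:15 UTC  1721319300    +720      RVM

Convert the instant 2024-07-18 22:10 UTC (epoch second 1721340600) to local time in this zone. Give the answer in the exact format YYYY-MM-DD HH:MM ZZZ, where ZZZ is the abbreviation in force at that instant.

2024-07-19 10:10 RVM

Query: 2024-07-18 22:10 UTC
Rule 2/2 (RVM, +12:00): 2024-07-18 16:15 UTC ≤ query < +∞
22·60 + 10 + 720 = 2050 min
2050 = 1·1440 + 610; 610 = 10·60 + 10 → 10:10, 2024-07-18 + 1 day = 2024-07-19
→ 2024-07-19 10:10 RVM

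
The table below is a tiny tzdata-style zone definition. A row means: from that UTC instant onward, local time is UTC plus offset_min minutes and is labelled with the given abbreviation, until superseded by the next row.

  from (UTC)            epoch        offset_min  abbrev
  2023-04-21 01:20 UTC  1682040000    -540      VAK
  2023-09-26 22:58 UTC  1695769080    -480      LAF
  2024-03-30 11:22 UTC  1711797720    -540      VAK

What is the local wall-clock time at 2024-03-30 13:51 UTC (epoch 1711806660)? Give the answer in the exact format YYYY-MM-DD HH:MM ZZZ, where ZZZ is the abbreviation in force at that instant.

Query: 2024-03-30 13:51 UTC
Rule 3/3 (VAK, -09:00): 2024-03-30 11:22 UTC ≤ query < +∞
13·60 + 51 - 540 = 291 min
291 = 0·1440 + 291; 291 = 4·60 + 51 → 04:51, same day
→ 2024-03-30 04:51 VAK

2024-03-30 04:51 VAK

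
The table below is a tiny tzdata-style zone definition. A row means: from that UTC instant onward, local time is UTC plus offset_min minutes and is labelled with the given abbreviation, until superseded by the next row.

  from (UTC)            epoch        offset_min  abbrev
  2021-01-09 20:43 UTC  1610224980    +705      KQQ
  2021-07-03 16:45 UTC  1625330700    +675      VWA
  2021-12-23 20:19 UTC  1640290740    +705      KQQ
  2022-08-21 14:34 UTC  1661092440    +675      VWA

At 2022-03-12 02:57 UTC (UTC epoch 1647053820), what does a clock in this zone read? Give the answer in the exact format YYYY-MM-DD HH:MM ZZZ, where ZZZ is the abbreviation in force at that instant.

Query: 2022-03-12 02:57 UTC
Rule 3/4 (KQQ, +11:45): 2021-12-23 20:19 UTC ≤ query < 2022-08-21 14:34 UTC
2·60 + 57 + 705 = 882 min
882 = 0·1440 + 882; 882 = 14·60 + 42 → 14:42, same day
→ 2022-03-12 14:42 KQQ

2022-03-12 14:42 KQQ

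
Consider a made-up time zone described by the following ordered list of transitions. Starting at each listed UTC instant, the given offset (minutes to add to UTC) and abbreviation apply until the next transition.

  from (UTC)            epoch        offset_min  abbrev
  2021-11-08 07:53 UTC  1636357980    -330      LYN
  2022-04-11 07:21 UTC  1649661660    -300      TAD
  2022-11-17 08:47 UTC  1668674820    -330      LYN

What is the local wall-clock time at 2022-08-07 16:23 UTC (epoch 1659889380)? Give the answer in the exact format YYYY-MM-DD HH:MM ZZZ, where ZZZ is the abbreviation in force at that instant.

Query: 2022-08-07 16:23 UTC
Rule 2/3 (TAD, -05:00): 2022-04-11 07:21 UTC ≤ query < 2022-11-17 08:47 UTC
16·60 + 23 - 300 = 683 min
683 = 0·1440 + 683; 683 = 11·60 + 23 → 11:23, same day
→ 2022-08-07 11:23 TAD

2022-08-07 11:23 TAD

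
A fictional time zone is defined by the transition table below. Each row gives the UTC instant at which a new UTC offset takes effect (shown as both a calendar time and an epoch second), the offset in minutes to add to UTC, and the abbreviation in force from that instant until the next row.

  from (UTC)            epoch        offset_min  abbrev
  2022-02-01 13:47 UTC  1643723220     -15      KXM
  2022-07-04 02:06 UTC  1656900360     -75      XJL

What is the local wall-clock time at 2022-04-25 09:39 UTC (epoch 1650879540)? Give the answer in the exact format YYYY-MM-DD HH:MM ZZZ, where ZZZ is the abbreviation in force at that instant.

Query: 2022-04-25 09:39 UTC
Rule 1/2 (KXM, -00:15): 2022-02-01 13:47 UTC ≤ query < 2022-07-04 02:06 UTC
9·60 + 39 - 15 = 564 min
564 = 0·1440 + 564; 564 = 9·60 + 24 → 09:24, same day
→ 2022-04-25 09:24 KXM

2022-04-25 09:24 KXM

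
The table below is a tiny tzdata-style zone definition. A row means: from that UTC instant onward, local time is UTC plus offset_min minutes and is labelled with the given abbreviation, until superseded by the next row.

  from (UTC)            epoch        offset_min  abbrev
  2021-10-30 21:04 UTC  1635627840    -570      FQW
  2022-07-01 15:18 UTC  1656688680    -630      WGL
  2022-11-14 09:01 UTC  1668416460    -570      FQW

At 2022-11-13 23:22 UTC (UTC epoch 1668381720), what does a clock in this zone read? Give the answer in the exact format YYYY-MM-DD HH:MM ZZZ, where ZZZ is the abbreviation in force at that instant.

2022-11-13 12:52 WGL

Query: 2022-11-13 23:22 UTC
Rule 2/3 (WGL, -10:30): 2022-07-01 15:18 UTC ≤ query < 2022-11-14 09:01 UTC
23·60 + 22 - 630 = 772 min
772 = 0·1440 + 772; 772 = 12·60 + 52 → 12:52, same day
→ 2022-11-13 12:52 WGL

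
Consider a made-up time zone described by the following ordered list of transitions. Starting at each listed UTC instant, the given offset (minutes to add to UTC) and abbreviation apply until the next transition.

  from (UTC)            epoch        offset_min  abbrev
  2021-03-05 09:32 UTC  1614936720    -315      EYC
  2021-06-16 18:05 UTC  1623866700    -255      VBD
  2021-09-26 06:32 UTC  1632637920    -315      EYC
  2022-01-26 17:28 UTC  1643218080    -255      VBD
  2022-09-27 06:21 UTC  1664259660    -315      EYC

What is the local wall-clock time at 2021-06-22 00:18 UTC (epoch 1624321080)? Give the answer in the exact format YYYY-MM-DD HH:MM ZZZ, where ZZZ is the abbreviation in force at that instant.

Query: 2021-06-22 00:18 UTC
Rule 2/5 (VBD, -04:15): 2021-06-16 18:05 UTC ≤ query < 2021-09-26 06:32 UTC
0·60 + 18 - 255 = -237 min
-237 = -1·1440 + 1203; 1203 = 20·60 + 3 → 20:03, 2021-06-22 - 1 day = 2021-06-21
→ 2021-06-21 20:03 VBD

2021-06-21 20:03 VBD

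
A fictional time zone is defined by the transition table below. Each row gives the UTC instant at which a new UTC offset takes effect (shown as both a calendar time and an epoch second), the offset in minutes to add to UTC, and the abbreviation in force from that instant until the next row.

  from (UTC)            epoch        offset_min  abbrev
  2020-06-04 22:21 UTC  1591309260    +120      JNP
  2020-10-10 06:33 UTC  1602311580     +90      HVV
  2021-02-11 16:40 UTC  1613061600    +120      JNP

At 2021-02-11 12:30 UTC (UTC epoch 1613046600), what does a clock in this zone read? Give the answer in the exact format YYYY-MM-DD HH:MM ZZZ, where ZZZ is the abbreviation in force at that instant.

2021-02-11 14:00 HVV

Query: 2021-02-11 12:30 UTC
Rule 2/3 (HVV, +01:30): 2020-10-10 06:33 UTC ≤ query < 2021-02-11 16:40 UTC
12·60 + 30 + 90 = 840 min
840 = 0·1440 + 840; 840 = 14·60 + 0 → 14:00, same day
→ 2021-02-11 14:00 HVV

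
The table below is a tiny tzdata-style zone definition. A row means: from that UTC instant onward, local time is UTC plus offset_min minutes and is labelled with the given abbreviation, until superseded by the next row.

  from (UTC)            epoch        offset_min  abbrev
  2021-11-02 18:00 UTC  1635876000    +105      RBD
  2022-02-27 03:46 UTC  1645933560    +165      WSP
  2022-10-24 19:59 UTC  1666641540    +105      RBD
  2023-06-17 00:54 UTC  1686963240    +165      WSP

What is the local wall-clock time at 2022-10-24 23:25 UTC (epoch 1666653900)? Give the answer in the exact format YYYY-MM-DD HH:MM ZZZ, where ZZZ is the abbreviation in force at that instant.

2022-10-25 01:10 RBD

Query: 2022-10-24 23:25 UTC
Rule 3/4 (RBD, +01:45): 2022-10-24 19:59 UTC ≤ query < 2023-06-17 00:54 UTC
23·60 + 25 + 105 = 1510 min
1510 = 1·1440 + 70; 70 = 1·60 + 10 → 01:10, 2022-10-24 + 1 day = 2022-10-25
→ 2022-10-25 01:10 RBD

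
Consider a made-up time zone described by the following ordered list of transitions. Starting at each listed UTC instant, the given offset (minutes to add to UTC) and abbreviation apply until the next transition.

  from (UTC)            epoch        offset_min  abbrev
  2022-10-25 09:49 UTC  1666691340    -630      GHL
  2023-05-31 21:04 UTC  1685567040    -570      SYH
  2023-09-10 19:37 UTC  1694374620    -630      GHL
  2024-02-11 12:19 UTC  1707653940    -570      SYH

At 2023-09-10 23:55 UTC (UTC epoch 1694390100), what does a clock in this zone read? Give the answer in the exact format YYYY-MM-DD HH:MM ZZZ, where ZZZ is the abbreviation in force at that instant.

Query: 2023-09-10 23:55 UTC
Rule 3/4 (GHL, -10:30): 2023-09-10 19:37 UTC ≤ query < 2024-02-11 12:19 UTC
23·60 + 55 - 630 = 805 min
805 = 0·1440 + 805; 805 = 13·60 + 25 → 13:25, same day
→ 2023-09-10 13:25 GHL

2023-09-10 13:25 GHL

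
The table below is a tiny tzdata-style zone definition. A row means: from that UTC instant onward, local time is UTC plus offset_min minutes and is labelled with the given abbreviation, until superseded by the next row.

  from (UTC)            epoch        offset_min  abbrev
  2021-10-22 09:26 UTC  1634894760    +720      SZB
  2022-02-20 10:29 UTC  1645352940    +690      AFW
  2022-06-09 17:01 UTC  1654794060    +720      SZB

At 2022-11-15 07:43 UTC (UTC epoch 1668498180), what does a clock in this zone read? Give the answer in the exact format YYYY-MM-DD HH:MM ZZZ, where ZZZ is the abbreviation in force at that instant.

Query: 2022-11-15 07:43 UTC
Rule 3/3 (SZB, +12:00): 2022-06-09 17:01 UTC ≤ query < +∞
7·60 + 43 + 720 = 1183 min
1183 = 0·1440 + 1183; 1183 = 19·60 + 43 → 19:43, same day
→ 2022-11-15 19:43 SZB

2022-11-15 19:43 SZB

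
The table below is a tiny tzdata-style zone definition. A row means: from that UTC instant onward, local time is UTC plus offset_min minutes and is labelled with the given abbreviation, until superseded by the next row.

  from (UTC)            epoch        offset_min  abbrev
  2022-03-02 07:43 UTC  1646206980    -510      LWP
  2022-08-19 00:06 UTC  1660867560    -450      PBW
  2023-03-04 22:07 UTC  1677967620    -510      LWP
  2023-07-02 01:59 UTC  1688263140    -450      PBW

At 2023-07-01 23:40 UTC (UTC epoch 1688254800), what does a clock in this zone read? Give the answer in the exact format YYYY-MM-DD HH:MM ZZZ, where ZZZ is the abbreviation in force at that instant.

Query: 2023-07-01 23:40 UTC
Rule 3/4 (LWP, -08:30): 2023-03-04 22:07 UTC ≤ query < 2023-07-02 01:59 UTC
23·60 + 40 - 510 = 910 min
910 = 0·1440 + 910; 910 = 15·60 + 10 → 15:10, same day
→ 2023-07-01 15:10 LWP

2023-07-01 15:10 LWP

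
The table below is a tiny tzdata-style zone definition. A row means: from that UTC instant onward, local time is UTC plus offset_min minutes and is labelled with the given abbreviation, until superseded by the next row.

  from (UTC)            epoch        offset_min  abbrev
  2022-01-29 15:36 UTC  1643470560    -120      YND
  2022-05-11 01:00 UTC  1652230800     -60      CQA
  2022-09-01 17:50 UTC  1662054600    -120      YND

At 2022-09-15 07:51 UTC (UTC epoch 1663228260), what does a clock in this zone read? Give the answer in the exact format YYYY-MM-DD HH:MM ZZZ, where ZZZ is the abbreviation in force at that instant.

2022-09-15 05:51 YND

Query: 2022-09-15 07:51 UTC
Rule 3/3 (YND, -02:00): 2022-09-01 17:50 UTC ≤ query < +∞
7·60 + 51 - 120 = 351 min
351 = 0·1440 + 351; 351 = 5·60 + 51 → 05:51, same day
→ 2022-09-15 05:51 YND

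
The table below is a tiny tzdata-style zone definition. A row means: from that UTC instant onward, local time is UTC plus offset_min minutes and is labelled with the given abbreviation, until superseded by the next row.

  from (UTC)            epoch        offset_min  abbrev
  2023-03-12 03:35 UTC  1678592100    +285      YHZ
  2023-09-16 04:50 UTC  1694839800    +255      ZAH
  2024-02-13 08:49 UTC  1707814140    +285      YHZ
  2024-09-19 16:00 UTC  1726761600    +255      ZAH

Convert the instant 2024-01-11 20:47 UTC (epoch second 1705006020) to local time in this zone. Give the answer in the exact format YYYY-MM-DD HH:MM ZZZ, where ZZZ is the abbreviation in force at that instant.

2024-01-12 01:02 ZAH

Query: 2024-01-11 20:47 UTC
Rule 2/4 (ZAH, +04:15): 2023-09-16 04:50 UTC ≤ query < 2024-02-13 08:49 UTC
20·60 + 47 + 255 = 1502 min
1502 = 1·1440 + 62; 62 = 1·60 + 2 → 01:02, 2024-01-11 + 1 day = 2024-01-12
→ 2024-01-12 01:02 ZAH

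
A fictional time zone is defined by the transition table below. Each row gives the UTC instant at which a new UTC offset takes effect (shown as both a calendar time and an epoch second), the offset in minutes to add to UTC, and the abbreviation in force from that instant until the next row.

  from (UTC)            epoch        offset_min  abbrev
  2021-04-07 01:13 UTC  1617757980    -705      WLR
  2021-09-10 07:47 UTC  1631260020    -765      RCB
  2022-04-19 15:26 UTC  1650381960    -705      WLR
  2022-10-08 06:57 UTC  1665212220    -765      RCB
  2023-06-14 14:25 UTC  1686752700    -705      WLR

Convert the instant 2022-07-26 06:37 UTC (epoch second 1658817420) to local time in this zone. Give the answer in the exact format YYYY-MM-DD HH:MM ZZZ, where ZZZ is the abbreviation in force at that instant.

2022-07-25 18:52 WLR

Query: 2022-07-26 06:37 UTC
Rule 3/5 (WLR, -11:45): 2022-04-19 15:26 UTC ≤ query < 2022-10-08 06:57 UTC
6·60 + 37 - 705 = -308 min
-308 = -1·1440 + 1132; 1132 = 18·60 + 52 → 18:52, 2022-07-26 - 1 day = 2022-07-25
→ 2022-07-25 18:52 WLR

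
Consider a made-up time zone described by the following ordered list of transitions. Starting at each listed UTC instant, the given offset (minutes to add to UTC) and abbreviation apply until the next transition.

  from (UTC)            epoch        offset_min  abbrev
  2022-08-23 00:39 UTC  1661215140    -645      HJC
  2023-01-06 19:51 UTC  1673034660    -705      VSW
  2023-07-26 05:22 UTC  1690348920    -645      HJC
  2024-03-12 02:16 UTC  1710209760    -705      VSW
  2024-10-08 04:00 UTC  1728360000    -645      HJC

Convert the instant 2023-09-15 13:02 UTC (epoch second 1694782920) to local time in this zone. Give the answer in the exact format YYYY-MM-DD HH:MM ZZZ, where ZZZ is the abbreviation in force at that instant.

2023-09-15 02:17 HJC

Query: 2023-09-15 13:02 UTC
Rule 3/5 (HJC, -10:45): 2023-07-26 05:22 UTC ≤ query < 2024-03-12 02:16 UTC
13·60 + 2 - 645 = 137 min
137 = 0·1440 + 137; 137 = 2·60 + 17 → 02:17, same day
→ 2023-09-15 02:17 HJC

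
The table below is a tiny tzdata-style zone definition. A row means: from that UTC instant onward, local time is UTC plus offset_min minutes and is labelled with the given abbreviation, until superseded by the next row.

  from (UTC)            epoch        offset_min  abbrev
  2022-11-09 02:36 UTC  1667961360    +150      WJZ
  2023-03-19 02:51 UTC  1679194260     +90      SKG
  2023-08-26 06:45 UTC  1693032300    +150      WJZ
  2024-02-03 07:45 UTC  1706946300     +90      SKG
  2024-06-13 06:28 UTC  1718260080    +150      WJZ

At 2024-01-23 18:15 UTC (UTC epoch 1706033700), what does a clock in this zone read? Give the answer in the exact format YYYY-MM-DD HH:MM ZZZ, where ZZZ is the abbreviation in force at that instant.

2024-01-23 20:45 WJZ

Query: 2024-01-23 18:15 UTC
Rule 3/5 (WJZ, +02:30): 2023-08-26 06:45 UTC ≤ query < 2024-02-03 07:45 UTC
18·60 + 15 + 150 = 1245 min
1245 = 0·1440 + 1245; 1245 = 20·60 + 45 → 20:45, same day
→ 2024-01-23 20:45 WJZ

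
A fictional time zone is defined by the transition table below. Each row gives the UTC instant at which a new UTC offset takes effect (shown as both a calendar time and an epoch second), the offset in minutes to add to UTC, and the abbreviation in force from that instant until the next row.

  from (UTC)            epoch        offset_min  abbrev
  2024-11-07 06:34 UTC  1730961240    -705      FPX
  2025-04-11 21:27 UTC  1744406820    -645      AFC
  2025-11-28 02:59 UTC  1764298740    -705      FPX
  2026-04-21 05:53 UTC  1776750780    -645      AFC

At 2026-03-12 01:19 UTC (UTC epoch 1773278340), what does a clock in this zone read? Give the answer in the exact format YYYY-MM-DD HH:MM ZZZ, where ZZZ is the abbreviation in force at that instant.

2026-03-11 13:34 FPX

Query: 2026-03-12 01:19 UTC
Rule 3/4 (FPX, -11:45): 2025-11-28 02:59 UTC ≤ query < 2026-04-21 05:53 UTC
1·60 + 19 - 705 = -626 min
-626 = -1·1440 + 814; 814 = 13·60 + 34 → 13:34, 2026-03-12 - 1 day = 2026-03-11
→ 2026-03-11 13:34 FPX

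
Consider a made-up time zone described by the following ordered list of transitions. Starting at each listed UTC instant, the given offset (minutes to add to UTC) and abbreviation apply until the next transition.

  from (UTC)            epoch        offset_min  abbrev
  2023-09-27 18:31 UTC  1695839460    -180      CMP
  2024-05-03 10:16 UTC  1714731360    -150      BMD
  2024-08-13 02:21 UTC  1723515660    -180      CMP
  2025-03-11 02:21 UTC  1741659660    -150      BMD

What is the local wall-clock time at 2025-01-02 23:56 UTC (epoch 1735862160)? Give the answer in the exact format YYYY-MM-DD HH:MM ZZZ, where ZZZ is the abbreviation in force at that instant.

2025-01-02 20:56 CMP

Query: 2025-01-02 23:56 UTC
Rule 3/4 (CMP, -03:00): 2024-08-13 02:21 UTC ≤ query < 2025-03-11 02:21 UTC
23·60 + 56 - 180 = 1256 min
1256 = 0·1440 + 1256; 1256 = 20·60 + 56 → 20:56, same day
→ 2025-01-02 20:56 CMP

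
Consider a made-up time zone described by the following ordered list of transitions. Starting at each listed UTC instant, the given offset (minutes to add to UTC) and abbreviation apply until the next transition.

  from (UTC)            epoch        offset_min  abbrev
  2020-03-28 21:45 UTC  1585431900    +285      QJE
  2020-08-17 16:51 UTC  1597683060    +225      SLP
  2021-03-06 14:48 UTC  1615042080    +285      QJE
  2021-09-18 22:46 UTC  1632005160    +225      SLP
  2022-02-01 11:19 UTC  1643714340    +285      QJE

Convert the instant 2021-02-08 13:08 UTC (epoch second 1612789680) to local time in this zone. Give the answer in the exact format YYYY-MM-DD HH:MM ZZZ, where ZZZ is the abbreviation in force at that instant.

Query: 2021-02-08 13:08 UTC
Rule 2/5 (SLP, +03:45): 2020-08-17 16:51 UTC ≤ query < 2021-03-06 14:48 UTC
13·60 + 8 + 225 = 1013 min
1013 = 0·1440 + 1013; 1013 = 16·60 + 53 → 16:53, same day
→ 2021-02-08 16:53 SLP

2021-02-08 16:53 SLP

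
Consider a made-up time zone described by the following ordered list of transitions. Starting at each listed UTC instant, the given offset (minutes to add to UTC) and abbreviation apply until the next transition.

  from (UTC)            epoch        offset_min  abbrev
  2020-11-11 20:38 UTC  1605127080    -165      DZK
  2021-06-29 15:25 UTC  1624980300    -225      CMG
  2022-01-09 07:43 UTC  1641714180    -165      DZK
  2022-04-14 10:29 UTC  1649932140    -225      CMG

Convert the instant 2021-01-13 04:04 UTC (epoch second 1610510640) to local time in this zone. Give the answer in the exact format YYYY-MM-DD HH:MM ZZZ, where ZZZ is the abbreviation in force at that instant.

2021-01-13 01:19 DZK

Query: 2021-01-13 04:04 UTC
Rule 1/4 (DZK, -02:45): 2020-11-11 20:38 UTC ≤ query < 2021-06-29 15:25 UTC
4·60 + 4 - 165 = 79 min
79 = 0·1440 + 79; 79 = 1·60 + 19 → 01:19, same day
→ 2021-01-13 01:19 DZK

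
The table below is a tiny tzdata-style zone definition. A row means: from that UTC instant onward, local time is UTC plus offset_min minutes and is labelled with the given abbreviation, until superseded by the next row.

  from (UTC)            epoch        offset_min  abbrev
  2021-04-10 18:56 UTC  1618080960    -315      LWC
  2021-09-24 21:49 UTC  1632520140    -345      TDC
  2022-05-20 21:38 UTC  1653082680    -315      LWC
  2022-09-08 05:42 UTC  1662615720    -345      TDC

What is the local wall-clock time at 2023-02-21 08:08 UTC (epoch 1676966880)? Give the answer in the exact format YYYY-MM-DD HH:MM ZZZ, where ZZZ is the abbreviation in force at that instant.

Query: 2023-02-21 08:08 UTC
Rule 4/4 (TDC, -05:45): 2022-09-08 05:42 UTC ≤ query < +∞
8·60 + 8 - 345 = 143 min
143 = 0·1440 + 143; 143 = 2·60 + 23 → 02:23, same day
→ 2023-02-21 02:23 TDC

2023-02-21 02:23 TDC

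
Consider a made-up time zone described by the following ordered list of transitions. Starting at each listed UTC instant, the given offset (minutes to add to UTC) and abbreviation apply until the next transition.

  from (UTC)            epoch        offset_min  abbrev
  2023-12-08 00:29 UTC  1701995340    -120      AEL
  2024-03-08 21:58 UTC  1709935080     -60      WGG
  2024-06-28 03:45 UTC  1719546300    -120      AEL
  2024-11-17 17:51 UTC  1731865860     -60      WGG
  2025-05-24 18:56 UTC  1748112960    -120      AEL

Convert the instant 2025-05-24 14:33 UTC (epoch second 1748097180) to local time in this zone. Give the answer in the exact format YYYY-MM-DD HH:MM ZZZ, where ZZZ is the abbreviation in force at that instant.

2025-05-24 13:33 WGG

Query: 2025-05-24 14:33 UTC
Rule 4/5 (WGG, -01:00): 2024-11-17 17:51 UTC ≤ query < 2025-05-24 18:56 UTC
14·60 + 33 - 60 = 813 min
813 = 0·1440 + 813; 813 = 13·60 + 33 → 13:33, same day
→ 2025-05-24 13:33 WGG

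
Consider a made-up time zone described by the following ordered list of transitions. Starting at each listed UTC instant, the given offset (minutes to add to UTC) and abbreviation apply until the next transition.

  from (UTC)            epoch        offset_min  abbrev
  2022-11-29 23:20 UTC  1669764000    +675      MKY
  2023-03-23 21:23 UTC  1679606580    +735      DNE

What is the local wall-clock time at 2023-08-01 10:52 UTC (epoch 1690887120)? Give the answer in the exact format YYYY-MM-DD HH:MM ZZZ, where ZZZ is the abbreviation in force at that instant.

2023-08-01 23:07 DNE

Query: 2023-08-01 10:52 UTC
Rule 2/2 (DNE, +12:15): 2023-03-23 21:23 UTC ≤ query < +∞
10·60 + 52 + 735 = 1387 min
1387 = 0·1440 + 1387; 1387 = 23·60 + 7 → 23:07, same day
→ 2023-08-01 23:07 DNE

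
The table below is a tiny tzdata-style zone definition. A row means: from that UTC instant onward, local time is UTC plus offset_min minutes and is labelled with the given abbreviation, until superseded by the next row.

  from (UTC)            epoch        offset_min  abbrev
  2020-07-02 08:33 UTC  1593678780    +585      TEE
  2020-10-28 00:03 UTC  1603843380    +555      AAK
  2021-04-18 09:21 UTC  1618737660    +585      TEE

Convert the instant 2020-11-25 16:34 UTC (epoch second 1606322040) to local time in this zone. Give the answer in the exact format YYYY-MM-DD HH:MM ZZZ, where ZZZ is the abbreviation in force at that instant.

2020-11-26 01:49 AAK

Query: 2020-11-25 16:34 UTC
Rule 2/3 (AAK, +09:15): 2020-10-28 00:03 UTC ≤ query < 2021-04-18 09:21 UTC
16·60 + 34 + 555 = 1549 min
1549 = 1·1440 + 109; 109 = 1·60 + 49 → 01:49, 2020-11-25 + 1 day = 2020-11-26
→ 2020-11-26 01:49 AAK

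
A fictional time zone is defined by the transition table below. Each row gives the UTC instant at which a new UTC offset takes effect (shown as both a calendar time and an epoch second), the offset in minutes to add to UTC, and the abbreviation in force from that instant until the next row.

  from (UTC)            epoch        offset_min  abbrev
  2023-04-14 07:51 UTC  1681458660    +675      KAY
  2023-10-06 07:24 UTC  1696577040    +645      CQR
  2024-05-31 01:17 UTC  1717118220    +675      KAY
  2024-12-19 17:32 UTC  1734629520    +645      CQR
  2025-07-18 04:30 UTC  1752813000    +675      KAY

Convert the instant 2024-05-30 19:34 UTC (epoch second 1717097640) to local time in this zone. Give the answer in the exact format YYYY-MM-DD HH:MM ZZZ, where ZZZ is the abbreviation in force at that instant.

2024-05-31 06:19 CQR

Query: 2024-05-30 19:34 UTC
Rule 2/5 (CQR, +10:45): 2023-10-06 07:24 UTC ≤ query < 2024-05-31 01:17 UTC
19·60 + 34 + 645 = 1819 min
1819 = 1·1440 + 379; 379 = 6·60 + 19 → 06:19, 2024-05-30 + 1 day = 2024-05-31
→ 2024-05-31 06:19 CQR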